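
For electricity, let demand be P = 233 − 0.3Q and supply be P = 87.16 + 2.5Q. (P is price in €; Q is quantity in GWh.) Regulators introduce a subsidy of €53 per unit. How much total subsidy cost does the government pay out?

Competitive equilibrium: 233 − 0.3Q = 87.16 + 2.5Q → Q* = 52.0857, P* = 217.3743.
The subsidy lowers effective supply by 53: P = 34.16 + 2.5Q.
New quantity: 233 − 0.3Q = 34.16 + 2.5Q → Q' = 71.0143.
Total subsidy cost = 53 × 71.0143 = €3763.76.

€3763.76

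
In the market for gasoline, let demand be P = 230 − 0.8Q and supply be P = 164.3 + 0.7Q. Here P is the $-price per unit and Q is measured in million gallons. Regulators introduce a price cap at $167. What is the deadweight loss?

Competitive equilibrium: 230 − 0.8Q = 164.3 + 0.7Q → Q* = 43.8, P* = 194.96.
At the ceiling P = 167, quantity supplied = (167 − 164.3)/0.7 = 3.85714.
Willingness to pay at Q' = 3.85714: 230 − 0.8·3.85714 = 226.91429.
ΔQ = 43.8 − 3.85714 = 39.94286; wedge = 226.91429 − 167 = 59.91429.
Deadweight loss = ½ × 39.94286 × 59.91429 = $1196.57 million.

$1196.57 million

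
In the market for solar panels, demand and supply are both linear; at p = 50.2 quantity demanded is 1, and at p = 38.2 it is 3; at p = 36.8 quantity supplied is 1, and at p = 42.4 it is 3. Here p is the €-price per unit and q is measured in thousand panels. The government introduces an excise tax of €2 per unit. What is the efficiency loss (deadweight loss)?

€0.23 thousand

Demand slope = (38.2 − 50.2)/(3 − 1) = −6, so p = 56.2 − 6q.
Supply slope = (42.4 − 36.8)/(3 − 1) = 2.8, so p = 34 + 2.8q.
Competitive equilibrium: 56.2 − 6q = 34 + 2.8q → q* = 2.5227, p* = 41.0636.
With the tax, the buyer price exceeds the seller price by 2: (56.2 − 6q) − (34 + 2.8q) = 2 → q' = 2.2955.
Δq = 2.5227 − 2.2955 = 0.2272; the wedge equals the tax, 2.
The triangle = ½ × 0.2272 × 2 = €0.23 thousand.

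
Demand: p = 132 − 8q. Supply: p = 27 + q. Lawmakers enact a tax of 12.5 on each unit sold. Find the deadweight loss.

Competitive equilibrium: 132 − 8q = 27 + q → q* = 11.6667, p* = 38.6667.
With the tax, the buyer price exceeds the seller price by 12.5: (132 − 8q) − (27 + q) = 12.5 → q' = 10.2778.
Δq = 11.6667 − 10.2778 = 1.3889; the wedge equals the tax, 12.5.
DWL = ½ × 1.3889 × 12.5 = 8.68.

8.68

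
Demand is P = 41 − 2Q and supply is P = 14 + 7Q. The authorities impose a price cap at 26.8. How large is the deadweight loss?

6.18

Competitive equilibrium: 41 − 2Q = 14 + 7Q → Q* = 3, P* = 35.
At the ceiling P = 26.8, quantity supplied = (26.8 − 14)/7 = 1.82857.
Willingness to pay at Q' = 1.82857: 41 − 2·1.82857 = 37.34286.
ΔQ = 3 − 1.82857 = 1.17143; wedge = 37.34286 − 26.8 = 10.54286.
DWL = ½ × 1.17143 × 10.54286 = 6.18.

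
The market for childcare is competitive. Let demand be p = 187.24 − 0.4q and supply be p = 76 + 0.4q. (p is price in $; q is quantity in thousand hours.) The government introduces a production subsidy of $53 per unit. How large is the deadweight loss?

$1755.625 thousand

Competitive equilibrium: 187.24 − 0.4q = 76 + 0.4q → q* = 139.05, p* = 131.62.
The subsidy lowers effective supply by 53: p = 23 + 0.4q.
New quantity: 187.24 − 0.4q = 23 + 0.4q → q' = 205.3.
Overproduction Δq = 205.3 − 139.05 = 66.25; wedge = subsidy = 53.
Welfare loss = ½ × 66.25 × 53 = $1755.625 thousand.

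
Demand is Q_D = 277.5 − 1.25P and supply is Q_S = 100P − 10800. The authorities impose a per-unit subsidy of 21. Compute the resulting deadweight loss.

In inverse form: demand P = 222 − 0.8Q, supply P = 108 + 0.01Q.
Competitive equilibrium: 222 − 0.8Q = 108 + 0.01Q → Q* = 140.7407, P* = 109.4074.
The subsidy lowers effective supply by 21: P = 87 + 0.01Q.
New quantity: 222 − 0.8Q = 87 + 0.01Q → Q' = 166.6667.
Overproduction ΔQ = 166.6667 − 140.7407 = 25.926; wedge = subsidy = 21.
Welfare loss = ½ × 25.926 × 21 = 272.22.

272.22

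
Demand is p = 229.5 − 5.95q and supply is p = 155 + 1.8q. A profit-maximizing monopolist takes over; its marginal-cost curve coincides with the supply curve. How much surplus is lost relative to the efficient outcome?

Competitive equilibrium: 229.5 − 5.95q = 155 + 1.8q → q* = 9.6129, p* = 172.3032.
Marginal revenue: MR = 229.5 − 11.9q. Set MR = MC: 229.5 − 11.9q = 155 + 1.8q → q_m = 5.438.
Price p_m = 229.5 − 5.95·5.438 = 197.1439; MC(q_m) = 155 + 1.8·5.438 = 164.7884.
Competitive q* = 9.6129, so Δq = 4.1749; wedge = 197.1439 − 164.7884 = 32.3555.
DWL = ½ × 4.1749 × 32.3555 = 67.54.

67.54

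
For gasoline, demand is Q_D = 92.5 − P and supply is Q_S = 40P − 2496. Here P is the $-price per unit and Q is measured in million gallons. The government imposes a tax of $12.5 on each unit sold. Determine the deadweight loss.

In inverse form: demand P = 92.5 − Q, supply P = 62.4 + 0.025Q.
Competitive equilibrium: 92.5 − Q = 62.4 + 0.025Q → Q* = 29.3659, P* = 63.1341.
With the tax, the buyer price exceeds the seller price by 12.5: (92.5 − Q) − (62.4 + 0.025Q) = 12.5 → Q' = 17.1707.
ΔQ = 29.3659 − 17.1707 = 12.1952; the wedge equals the tax, 12.5.
Welfare loss = ½ × 12.1952 × 12.5 = $76.22 million.

$76.22 million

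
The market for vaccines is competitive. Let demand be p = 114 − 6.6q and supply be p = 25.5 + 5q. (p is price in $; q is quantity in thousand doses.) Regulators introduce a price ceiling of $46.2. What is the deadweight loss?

$70.62 thousand

Competitive equilibrium: 114 − 6.6q = 25.5 + 5q → q* = 7.6293, p* = 63.6466.
At the ceiling p = 46.2, quantity supplied = (46.2 − 25.5)/5 = 4.14.
Willingness to pay at q' = 4.14: 114 − 6.6·4.14 = 86.676.
Δq = 7.6293 − 4.14 = 3.4893; wedge = 86.676 − 46.2 = 40.476.
The triangle = ½ × 3.4893 × 40.476 = $70.62 thousand.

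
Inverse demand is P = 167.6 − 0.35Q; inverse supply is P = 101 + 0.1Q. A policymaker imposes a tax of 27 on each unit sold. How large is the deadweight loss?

810

Competitive equilibrium: 167.6 − 0.35Q = 101 + 0.1Q → Q* = 148, P* = 115.8.
With the tax, the buyer price exceeds the seller price by 27: (167.6 − 0.35Q) − (101 + 0.1Q) = 27 → Q' = 88.
ΔQ = 148 − 88 = 60; the wedge equals the tax, 27.
Welfare loss = ½ × 60 × 27 = 810.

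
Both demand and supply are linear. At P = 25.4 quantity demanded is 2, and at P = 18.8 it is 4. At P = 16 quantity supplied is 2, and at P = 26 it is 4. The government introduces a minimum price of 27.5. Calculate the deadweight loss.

Demand slope = (18.8 − 25.4)/(4 − 2) = −3.3, so P = 32 − 3.3Q.
Supply slope = (26 − 16)/(4 − 2) = 5, so P = 6 + 5Q.
Competitive equilibrium: 32 − 3.3Q = 6 + 5Q → Q* = 3.1325, P* = 21.6627.
At the floor P = 27.5, quantity demanded = (32 − 27.5)/3.3 = 1.3636.
Sellers' marginal cost at Q' = 1.3636: 6 + 5·1.3636 = 12.818.
ΔQ = 3.1325 − 1.3636 = 1.7689; wedge = 27.5 − 12.818 = 14.682.
The triangle = ½ × 1.7689 × 14.682 = 12.99.

12.99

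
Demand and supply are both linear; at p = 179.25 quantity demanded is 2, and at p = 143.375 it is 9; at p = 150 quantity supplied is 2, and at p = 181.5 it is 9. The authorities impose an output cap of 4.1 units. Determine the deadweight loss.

Demand slope = (143.375 − 179.25)/(9 − 2) = −5.125, so p = 189.5 − 5.125q.
Supply slope = (181.5 − 150)/(9 − 2) = 4.5, so p = 141 + 4.5q.
Competitive equilibrium: 189.5 − 5.125q = 141 + 4.5q → q* = 5.039, p* = 163.6753.
At q = 4.1: demand price = 189.5 − 5.125·4.1 = 168.4875; supply price = 141 + 4.5·4.1 = 159.45.
Δq = 5.039 − 4.1 = 0.939; wedge = 168.4875 − 159.45 = 9.0375.
Deadweight loss = ½ × 0.939 × 9.0375 = 4.24.

4.24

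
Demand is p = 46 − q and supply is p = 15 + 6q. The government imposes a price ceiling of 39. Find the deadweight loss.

Competitive equilibrium: 46 − q = 15 + 6q → q* = 4.4286, p* = 41.5714.
At the ceiling p = 39, quantity supplied = (39 − 15)/6 = 4.
Willingness to pay at q' = 4: 46 − 1·4 = 42.
Δq = 4.4286 − 4 = 0.4286; wedge = 42 − 39 = 3.
Deadweight loss = ½ × 0.4286 × 3 = 0.64.

0.64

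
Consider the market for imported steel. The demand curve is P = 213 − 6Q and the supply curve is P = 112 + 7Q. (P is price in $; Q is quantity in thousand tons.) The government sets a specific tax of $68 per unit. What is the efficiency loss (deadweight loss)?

$177.85 thousand

Competitive equilibrium: 213 − 6Q = 112 + 7Q → Q* = 7.76923, P* = 166.38462.
With the tax, the buyer price exceeds the seller price by 68: (213 − 6Q) − (112 + 7Q) = 68 → Q' = 2.53846.
ΔQ = 7.76923 − 2.53846 = 5.23077; the wedge equals the tax, 68.
Welfare loss = ½ × 5.23077 × 68 = $177.85 thousand.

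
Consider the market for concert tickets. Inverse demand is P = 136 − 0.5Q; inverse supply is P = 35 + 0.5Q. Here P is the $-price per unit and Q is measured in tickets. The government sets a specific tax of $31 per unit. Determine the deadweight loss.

$480.50

Competitive equilibrium: 136 − 0.5Q = 35 + 0.5Q → Q* = 101, P* = 85.5.
With the tax, the buyer price exceeds the seller price by 31: (136 − 0.5Q) − (35 + 0.5Q) = 31 → Q' = 70.
ΔQ = 101 − 70 = 31; the wedge equals the tax, 31.
Deadweight loss = ½ × 31 × 31 = $480.50.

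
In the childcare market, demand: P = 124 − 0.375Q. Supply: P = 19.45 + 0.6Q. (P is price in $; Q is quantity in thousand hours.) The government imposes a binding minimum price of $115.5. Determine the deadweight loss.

$3486.16 thousand

Competitive equilibrium: 124 − 0.375Q = 19.45 + 0.6Q → Q* = 107.2308, P* = 83.7885.
At the floor P = 115.5, quantity demanded = (124 − 115.5)/0.375 = 22.6667.
Sellers' marginal cost at Q' = 22.6667: 19.45 + 0.6·22.6667 = 33.05.
ΔQ = 107.2308 − 22.6667 = 84.5641; wedge = 115.5 − 33.05 = 82.45.
Deadweight loss = ½ × 84.5641 × 82.45 = $3486.16 thousand.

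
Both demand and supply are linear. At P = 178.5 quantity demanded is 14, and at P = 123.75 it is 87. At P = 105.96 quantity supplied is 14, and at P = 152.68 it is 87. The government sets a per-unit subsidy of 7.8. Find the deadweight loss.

21.88

Demand slope = (123.75 − 178.5)/(87 − 14) = −0.75, so P = 189 − 0.75Q.
Supply slope = (152.68 − 105.96)/(87 − 14) = 0.64, so P = 97 + 0.64Q.
Competitive equilibrium: 189 − 0.75Q = 97 + 0.64Q → Q* = 66.1871, P* = 139.3597.
The subsidy lowers effective supply by 7.8: P = 89.2 + 0.64Q.
New quantity: 189 − 0.75Q = 89.2 + 0.64Q → Q' = 71.7986.
Overproduction ΔQ = 71.7986 − 66.1871 = 5.6115; wedge = subsidy = 7.8.
Welfare loss = ½ × 5.6115 × 7.8 = 21.88.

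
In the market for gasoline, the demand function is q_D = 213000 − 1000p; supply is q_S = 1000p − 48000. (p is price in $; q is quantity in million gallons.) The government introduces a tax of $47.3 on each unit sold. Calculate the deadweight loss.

$559322.50 million

In inverse form: demand p = 213 − 0.001q, supply p = 48 + 0.001q.
Competitive equilibrium: 213 − 0.001q = 48 + 0.001q → q* = 82500, p* = 130.5.
With the tax, the buyer price exceeds the seller price by 47.3: (213 − 0.001q) − (48 + 0.001q) = 47.3 → q' = 58850.
Δq = 82500 − 58850 = 23650; the wedge equals the tax, 47.3.
Deadweight loss = ½ × 23650 × 47.3 = $559322.50 million.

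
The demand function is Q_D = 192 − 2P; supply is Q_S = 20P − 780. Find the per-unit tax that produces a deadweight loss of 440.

22

In inverse form: demand P = 96 − 0.5Q, supply P = 39 + 0.05Q.
Competitive equilibrium: 96 − 0.5Q = 39 + 0.05Q → Q* = 103.6364, P* = 44.1818.
A tax t gives ΔQ = t/0.55 and wedge t, so DWL = t²/1.1.
t²/1.1 = 440 → t² = 484 → t = 22.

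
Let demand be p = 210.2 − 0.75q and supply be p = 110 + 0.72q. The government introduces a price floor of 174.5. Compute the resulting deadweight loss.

310.79

Competitive equilibrium: 210.2 − 0.75q = 110 + 0.72q → q* = 68.1633, p* = 159.0776.
At the floor p = 174.5, quantity demanded = (210.2 − 174.5)/0.75 = 47.6.
Sellers' marginal cost at q' = 47.6: 110 + 0.72·47.6 = 144.272.
Δq = 68.1633 − 47.6 = 20.5633; wedge = 174.5 − 144.272 = 30.228.
DWL = ½ × 20.5633 × 30.228 = 310.79.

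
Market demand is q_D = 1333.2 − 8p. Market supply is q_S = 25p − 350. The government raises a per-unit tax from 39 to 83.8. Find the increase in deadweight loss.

In inverse form: demand p = 166.65 − 0.125q, supply p = 14 + 0.04q.
Competitive equilibrium: 166.65 − 0.125q = 14 + 0.04q → q* = 925.1515, p* = 51.0061.
For a per-unit tax t: Δq = t/0.165, so DWL = ½·t·(t/0.165) = t²/0.33.
At t = 39: DWL = 4609.091. At t = 83.8: DWL = 21280.121.
Increase = 21280.121 − 4609.091 = 16671.03.

16671.03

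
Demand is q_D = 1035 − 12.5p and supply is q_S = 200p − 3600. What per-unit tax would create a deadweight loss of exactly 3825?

25.5

In inverse form: demand p = 82.8 − 0.08q, supply p = 18 + 0.005q.
Competitive equilibrium: 82.8 − 0.08q = 18 + 0.005q → q* = 762.3529, p* = 21.8118.
A tax t gives Δq = t/0.085 and wedge t, so DWL = t²/0.17.
t²/0.17 = 3825 → t² = 650.25 → t = 25.5.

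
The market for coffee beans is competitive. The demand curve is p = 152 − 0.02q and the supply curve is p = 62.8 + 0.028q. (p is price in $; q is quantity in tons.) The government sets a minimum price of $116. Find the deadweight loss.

$81.67

Competitive equilibrium: 152 − 0.02q = 62.8 + 0.028q → q* = 1858.3333, p* = 114.8333.
At the floor p = 116, quantity demanded = (152 − 116)/0.02 = 1800.
Sellers' marginal cost at q' = 1800: 62.8 + 0.028·1800 = 113.2.
Δq = 1858.3333 − 1800 = 58.3333; wedge = 116 − 113.2 = 2.8.
The triangle = ½ × 58.3333 × 2.8 = $81.67.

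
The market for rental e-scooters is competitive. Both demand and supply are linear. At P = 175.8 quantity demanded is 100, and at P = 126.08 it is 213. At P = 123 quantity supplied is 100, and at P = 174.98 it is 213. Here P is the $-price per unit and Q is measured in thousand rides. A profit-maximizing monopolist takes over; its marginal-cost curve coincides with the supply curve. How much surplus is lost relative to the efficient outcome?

Demand slope = (126.08 − 175.8)/(213 − 100) = −0.44, so P = 219.8 − 0.44Q.
Supply slope = (174.98 − 123)/(213 − 100) = 0.46, so P = 77 + 0.46Q.
Competitive equilibrium: 219.8 − 0.44Q = 77 + 0.46Q → Q* = 158.6667, P* = 149.9867.
Marginal revenue: MR = 219.8 − 0.88Q. Set MR = MC: 219.8 − 0.88Q = 77 + 0.46Q → Q_m = 106.5672.
Price P_m = 219.8 − 0.44·106.5672 = 172.9104; MC(Q_m) = 77 + 0.46·106.5672 = 126.0209.
Competitive Q* = 158.6667, so ΔQ = 52.0995; wedge = 172.9104 − 126.0209 = 46.8895.
Welfare loss = ½ × 52.0995 × 46.8895 = $1221.46 thousand.

$1221.46 thousand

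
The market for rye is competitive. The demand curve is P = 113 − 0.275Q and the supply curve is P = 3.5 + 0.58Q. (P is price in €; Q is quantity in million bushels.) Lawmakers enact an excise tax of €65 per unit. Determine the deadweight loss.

€2470.76 million

Competitive equilibrium: 113 − 0.275Q = 3.5 + 0.58Q → Q* = 128.0702, P* = 77.7807.
With the tax, the buyer price exceeds the seller price by 65: (113 − 0.275Q) − (3.5 + 0.58Q) = 65 → Q' = 52.0468.
ΔQ = 128.0702 − 52.0468 = 76.0234; the wedge equals the tax, 65.
Deadweight loss = ½ × 76.0234 × 65 = €2470.76 million.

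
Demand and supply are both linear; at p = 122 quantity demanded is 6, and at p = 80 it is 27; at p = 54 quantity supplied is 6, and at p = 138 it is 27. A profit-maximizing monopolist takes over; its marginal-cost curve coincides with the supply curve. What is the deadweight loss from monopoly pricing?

Demand slope = (80 − 122)/(27 − 6) = −2, so p = 134 − 2q.
Supply slope = (138 − 54)/(27 − 6) = 4, so p = 30 + 4q.
Competitive equilibrium: 134 − 2q = 30 + 4q → q* = 17.3333, p* = 99.3333.
Marginal revenue: MR = 134 − 4q. Set MR = MC: 134 − 4q = 30 + 4q → q_m = 13.
Price p_m = 134 − 2·13 = 108; MC(q_m) = 30 + 4·13 = 82.
Competitive q* = 17.3333, so Δq = 4.3333; wedge = 108 − 82 = 26.
DWL = ½ × 4.3333 × 26 = 56.33.

56.33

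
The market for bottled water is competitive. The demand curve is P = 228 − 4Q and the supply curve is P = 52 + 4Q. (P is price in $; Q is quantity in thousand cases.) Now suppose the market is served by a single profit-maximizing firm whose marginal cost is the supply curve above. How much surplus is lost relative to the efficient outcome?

$215.11 thousand

Competitive equilibrium: 228 − 4Q = 52 + 4Q → Q* = 22, P* = 140.
Marginal revenue: MR = 228 − 8Q. Set MR = MC: 228 − 8Q = 52 + 4Q → Q_m = 14.6667.
Price P_m = 228 − 4·14.6667 = 169.3332; MC(Q_m) = 52 + 4·14.6667 = 110.6668.
Competitive Q* = 22, so ΔQ = 7.3333; wedge = 169.3332 − 110.6668 = 58.6664.
DWL = ½ × 7.3333 × 58.6664 = $215.11 thousand.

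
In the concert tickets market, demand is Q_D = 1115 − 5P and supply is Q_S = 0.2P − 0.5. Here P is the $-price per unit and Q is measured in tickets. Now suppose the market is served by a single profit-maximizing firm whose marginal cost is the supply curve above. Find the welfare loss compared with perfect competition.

$6.41

In inverse form: demand P = 223 − 0.2Q, supply P = 2.5 + 5Q.
Competitive equilibrium: 223 − 0.2Q = 2.5 + 5Q → Q* = 42.4038, P* = 214.5192.
Marginal revenue: MR = 223 − 0.4Q. Set MR = MC: 223 − 0.4Q = 2.5 + 5Q → Q_m = 40.8333.
Price P_m = 223 − 0.2·40.8333 = 214.8333; MC(Q_m) = 2.5 + 5·40.8333 = 206.6665.
Competitive Q* = 42.4038, so ΔQ = 1.5705; wedge = 214.8333 − 206.6665 = 8.1668.
DWL = ½ × 1.5705 × 8.1668 = $6.41.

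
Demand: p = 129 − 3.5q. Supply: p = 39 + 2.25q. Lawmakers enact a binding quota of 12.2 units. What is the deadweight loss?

34.26

Competitive equilibrium: 129 − 3.5q = 39 + 2.25q → q* = 15.6522, p* = 74.2174.
At q = 12.2: demand price = 129 − 3.5·12.2 = 86.3; supply price = 39 + 2.25·12.2 = 66.45.
Δq = 15.6522 − 12.2 = 3.4522; wedge = 86.3 − 66.45 = 19.85.
Deadweight loss = ½ × 3.4522 × 19.85 = 34.26.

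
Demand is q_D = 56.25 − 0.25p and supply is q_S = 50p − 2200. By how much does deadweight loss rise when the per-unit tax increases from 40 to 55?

In inverse form: demand p = 225 − 4q, supply p = 44 + 0.02q.
Competitive equilibrium: 225 − 4q = 44 + 0.02q → q* = 45.0249, p* = 44.9005.
For a per-unit tax t: Δq = t/4.02, so DWL = ½·t·(t/4.02) = t²/8.04.
At t = 40: DWL = 199.005. At t = 55: DWL = 376.244.
Increase = 376.244 − 199.005 = 177.24.

177.24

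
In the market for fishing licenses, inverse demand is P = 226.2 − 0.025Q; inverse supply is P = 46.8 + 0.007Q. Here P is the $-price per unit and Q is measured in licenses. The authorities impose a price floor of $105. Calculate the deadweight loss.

$9199.089

Competitive equilibrium: 226.2 − 0.025Q = 46.8 + 0.007Q → Q* = 5606.25, P* = 86.0438.
At the floor P = 105, quantity demanded = (226.2 − 105)/0.025 = 4848.
Sellers' marginal cost at Q' = 4848: 46.8 + 0.007·4848 = 80.736.
ΔQ = 5606.25 − 4848 = 758.25; wedge = 105 − 80.736 = 24.264.
DWL = ½ × 758.25 × 24.264 = $9199.089.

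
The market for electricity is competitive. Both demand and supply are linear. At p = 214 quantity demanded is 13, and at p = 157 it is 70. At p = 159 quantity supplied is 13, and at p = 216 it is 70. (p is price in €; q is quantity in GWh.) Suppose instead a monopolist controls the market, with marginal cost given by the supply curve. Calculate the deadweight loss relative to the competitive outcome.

€182.25

Demand slope = (157 − 214)/(70 − 13) = −1, so p = 227 − q.
Supply slope = (216 − 159)/(70 − 13) = 1, so p = 146 + q.
Competitive equilibrium: 227 − q = 146 + q → q* = 40.5, p* = 186.5.
Marginal revenue: MR = 227 − 2q. Set MR = MC: 227 − 2q = 146 + q → q_m = 27.
Price p_m = 227 − 1·27 = 200; MC(q_m) = 146 + 1·27 = 173.
Competitive q* = 40.5, so Δq = 13.5; wedge = 200 − 173 = 27.
The triangle = ½ × 13.5 × 27 = €182.25.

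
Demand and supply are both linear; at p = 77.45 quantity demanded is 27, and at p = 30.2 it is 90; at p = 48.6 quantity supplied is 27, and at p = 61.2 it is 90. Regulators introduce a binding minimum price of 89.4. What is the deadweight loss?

1018.33

Demand slope = (30.2 − 77.45)/(90 − 27) = −0.75, so p = 97.7 − 0.75q.
Supply slope = (61.2 − 48.6)/(90 − 27) = 0.2, so p = 43.2 + 0.2q.
Competitive equilibrium: 97.7 − 0.75q = 43.2 + 0.2q → q* = 57.3684, p* = 54.6737.
At the floor p = 89.4, quantity demanded = (97.7 − 89.4)/0.75 = 11.0667.
Sellers' marginal cost at q' = 11.0667: 43.2 + 0.2·11.0667 = 45.4133.
Δq = 57.3684 − 11.0667 = 46.3017; wedge = 89.4 − 45.4133 = 43.9867.
DWL = ½ × 46.3017 × 43.9867 = 1018.33.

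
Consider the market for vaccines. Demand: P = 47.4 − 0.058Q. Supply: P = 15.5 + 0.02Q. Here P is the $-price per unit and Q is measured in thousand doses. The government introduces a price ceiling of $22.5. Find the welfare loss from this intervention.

$135.64 thousand

Competitive equilibrium: 47.4 − 0.058Q = 15.5 + 0.02Q → Q* = 408.9744, P* = 23.6795.
At the ceiling P = 22.5, quantity supplied = (22.5 − 15.5)/0.02 = 350.
Willingness to pay at Q' = 350: 47.4 − 0.058·350 = 27.1.
ΔQ = 408.9744 − 350 = 58.9744; wedge = 27.1 − 22.5 = 4.6.
The triangle = ½ × 58.9744 × 4.6 = $135.64 thousand.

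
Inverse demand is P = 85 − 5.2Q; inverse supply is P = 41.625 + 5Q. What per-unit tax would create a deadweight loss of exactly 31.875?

25.5

Competitive equilibrium: 85 − 5.2Q = 41.625 + 5Q → Q* = 4.2525, P* = 62.8873.
A tax t gives ΔQ = t/10.2 and wedge t, so DWL = t²/20.4.
t²/20.4 = 31.875 → t² = 650.25 → t = 25.5.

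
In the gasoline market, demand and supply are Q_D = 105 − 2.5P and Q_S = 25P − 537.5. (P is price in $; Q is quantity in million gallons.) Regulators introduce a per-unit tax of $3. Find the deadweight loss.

$10.23 million

In inverse form: demand P = 42 − 0.4Q, supply P = 21.5 + 0.04Q.
Competitive equilibrium: 42 − 0.4Q = 21.5 + 0.04Q → Q* = 46.5909, P* = 23.3636.
With the tax, the buyer price exceeds the seller price by 3: (42 − 0.4Q) − (21.5 + 0.04Q) = 3 → Q' = 39.7727.
ΔQ = 46.5909 − 39.7727 = 6.8182; the wedge equals the tax, 3.
The triangle = ½ × 6.8182 × 3 = $10.23 million.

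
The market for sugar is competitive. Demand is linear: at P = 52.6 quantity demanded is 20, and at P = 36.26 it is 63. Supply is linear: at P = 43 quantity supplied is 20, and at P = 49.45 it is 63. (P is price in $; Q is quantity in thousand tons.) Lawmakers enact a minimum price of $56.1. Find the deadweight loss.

$197.85 thousand

Demand slope = (36.26 − 52.6)/(63 − 20) = −0.38, so P = 60.2 − 0.38Q.
Supply slope = (49.45 − 43)/(63 − 20) = 0.15, so P = 40 + 0.15Q.
Competitive equilibrium: 60.2 − 0.38Q = 40 + 0.15Q → Q* = 38.1132, P* = 45.717.
At the floor P = 56.1, quantity demanded = (60.2 − 56.1)/0.38 = 10.7895.
Sellers' marginal cost at Q' = 10.7895: 40 + 0.15·10.7895 = 41.6184.
ΔQ = 38.1132 − 10.7895 = 27.3237; wedge = 56.1 − 41.6184 = 14.4816.
The triangle = ½ × 27.3237 × 14.4816 = $197.85 thousand.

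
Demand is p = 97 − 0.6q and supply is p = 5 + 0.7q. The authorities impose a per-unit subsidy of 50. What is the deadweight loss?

Competitive equilibrium: 97 − 0.6q = 5 + 0.7q → q* = 70.7692, p* = 54.5385.
The subsidy lowers effective supply by 50: p = 0.7q − 45.
New quantity: 97 − 0.6q = 0.7q − 45 → q' = 109.2308.
Overproduction Δq = 109.2308 − 70.7692 = 38.4616; wedge = subsidy = 50.
Deadweight loss = ½ × 38.4616 × 50 = 961.54.

961.54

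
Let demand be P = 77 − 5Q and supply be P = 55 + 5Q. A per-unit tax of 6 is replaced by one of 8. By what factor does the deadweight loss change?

Competitive equilibrium: 77 − 5Q = 55 + 5Q → Q* = 2.2, P* = 66.
For a per-unit tax t: ΔQ = t/10, so DWL = ½·t·(t/10) = t²/20.
At t = 6: DWL = 1.8. At t = 8: DWL = 3.2.
Ratio = (8/6)² = 1.778.

1.778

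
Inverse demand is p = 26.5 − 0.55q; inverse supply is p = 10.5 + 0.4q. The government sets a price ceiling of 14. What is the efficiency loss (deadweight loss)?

Competitive equilibrium: 26.5 − 0.55q = 10.5 + 0.4q → q* = 16.8421, p* = 17.2368.
At the ceiling p = 14, quantity supplied = (14 − 10.5)/0.4 = 8.75.
Willingness to pay at q' = 8.75: 26.5 − 0.55·8.75 = 21.6875.
Δq = 16.8421 − 8.75 = 8.0921; wedge = 21.6875 − 14 = 7.6875.
Deadweight loss = ½ × 8.0921 × 7.6875 = 31.10.

31.10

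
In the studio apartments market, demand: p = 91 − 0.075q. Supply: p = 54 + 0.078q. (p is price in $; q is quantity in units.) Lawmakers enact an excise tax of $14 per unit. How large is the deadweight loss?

$640.52

Competitive equilibrium: 91 − 0.075q = 54 + 0.078q → q* = 241.8301, p* = 72.8627.
With the tax, the buyer price exceeds the seller price by 14: (91 − 0.075q) − (54 + 0.078q) = 14 → q' = 150.3268.
Δq = 241.8301 − 150.3268 = 91.5033; the wedge equals the tax, 14.
Deadweight loss = ½ × 91.5033 × 14 = $640.52.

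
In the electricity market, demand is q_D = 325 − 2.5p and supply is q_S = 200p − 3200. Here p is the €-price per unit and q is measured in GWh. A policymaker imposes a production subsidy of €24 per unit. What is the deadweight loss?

In inverse form: demand p = 130 − 0.4q, supply p = 16 + 0.005q.
Competitive equilibrium: 130 − 0.4q = 16 + 0.005q → q* = 281.4815, p* = 17.4074.
The subsidy lowers effective supply by 24: p = 0.005q − 8.
New quantity: 130 − 0.4q = 0.005q − 8 → q' = 340.7407.
Overproduction Δq = 340.7407 − 281.4815 = 59.2592; wedge = subsidy = 24.
Deadweight loss = ½ × 59.2592 × 24 = €711.11.

€711.11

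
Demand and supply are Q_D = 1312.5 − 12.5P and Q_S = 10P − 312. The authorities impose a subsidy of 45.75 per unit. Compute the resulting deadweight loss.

In inverse form: demand P = 105 − 0.08Q, supply P = 31.2 + 0.1Q.
Competitive equilibrium: 105 − 0.08Q = 31.2 + 0.1Q → Q* = 410, P* = 72.2.
The subsidy lowers effective supply by 45.75: P = 0.1Q − 14.55.
New quantity: 105 − 0.08Q = 0.1Q − 14.55 → Q' = 664.1667.
Overproduction ΔQ = 664.1667 − 410 = 254.1667; wedge = subsidy = 45.75.
Welfare loss = ½ × 254.1667 × 45.75 = 5814.06.

5814.06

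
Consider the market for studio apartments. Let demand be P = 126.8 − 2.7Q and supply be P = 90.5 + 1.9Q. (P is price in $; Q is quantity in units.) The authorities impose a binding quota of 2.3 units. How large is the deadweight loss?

Competitive equilibrium: 126.8 − 2.7Q = 90.5 + 1.9Q → Q* = 7.8913, P* = 105.4935.
At Q = 2.3: demand price = 126.8 − 2.7·2.3 = 120.59; supply price = 90.5 + 1.9·2.3 = 94.87.
ΔQ = 7.8913 − 2.3 = 5.5913; wedge = 120.59 − 94.87 = 25.72.
Welfare loss = ½ × 5.5913 × 25.72 = $71.90.

$71.90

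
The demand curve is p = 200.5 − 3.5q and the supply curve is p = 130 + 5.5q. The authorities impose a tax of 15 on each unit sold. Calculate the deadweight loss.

12.50

Competitive equilibrium: 200.5 − 3.5q = 130 + 5.5q → q* = 7.8333, p* = 173.0833.
With the tax, the buyer price exceeds the seller price by 15: (200.5 − 3.5q) − (130 + 5.5q) = 15 → q' = 6.1667.
Δq = 7.8333 − 6.1667 = 1.6666; the wedge equals the tax, 15.
Deadweight loss = ½ × 1.6666 × 15 = 12.50.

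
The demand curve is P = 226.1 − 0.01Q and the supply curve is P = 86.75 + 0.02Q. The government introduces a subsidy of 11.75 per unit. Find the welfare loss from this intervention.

2301.04

Competitive equilibrium: 226.1 − 0.01Q = 86.75 + 0.02Q → Q* = 4645, P* = 179.65.
The subsidy lowers effective supply by 11.75: P = 75 + 0.02Q.
New quantity: 226.1 − 0.01Q = 75 + 0.02Q → Q' = 5036.6667.
Overproduction ΔQ = 5036.6667 − 4645 = 391.6667; wedge = subsidy = 11.75.
DWL = ½ × 391.6667 × 11.75 = 2301.04.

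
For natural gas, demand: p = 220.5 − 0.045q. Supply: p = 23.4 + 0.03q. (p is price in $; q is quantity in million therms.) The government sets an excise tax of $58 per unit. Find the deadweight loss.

Competitive equilibrium: 220.5 − 0.045q = 23.4 + 0.03q → q* = 2628, p* = 102.24.
With the tax, the buyer price exceeds the seller price by 58: (220.5 − 0.045q) − (23.4 + 0.03q) = 58 → q' = 1854.6667.
Δq = 2628 − 1854.6667 = 773.3333; the wedge equals the tax, 58.
DWL = ½ × 773.3333 × 58 = $22426.67 million.

$22426.67 million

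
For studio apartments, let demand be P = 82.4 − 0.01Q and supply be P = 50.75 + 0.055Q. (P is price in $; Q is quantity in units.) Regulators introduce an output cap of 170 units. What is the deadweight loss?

Competitive equilibrium: 82.4 − 0.01Q = 50.75 + 0.055Q → Q* = 486.9231, P* = 77.5308.
At Q = 170: demand price = 82.4 − 0.01·170 = 80.7; supply price = 50.75 + 0.055·170 = 60.1.
ΔQ = 486.9231 − 170 = 316.9231; wedge = 80.7 − 60.1 = 20.6.
Deadweight loss = ½ × 316.9231 × 20.6 = $3264.31.

$3264.31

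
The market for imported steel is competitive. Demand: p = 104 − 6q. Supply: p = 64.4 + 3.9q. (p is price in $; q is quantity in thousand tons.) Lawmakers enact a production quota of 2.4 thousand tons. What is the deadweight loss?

$12.672 thousand

Competitive equilibrium: 104 − 6q = 64.4 + 3.9q → q* = 4, p* = 80.
At q = 2.4: demand price = 104 − 6·2.4 = 89.6; supply price = 64.4 + 3.9·2.4 = 73.76.
Δq = 4 − 2.4 = 1.6; wedge = 89.6 − 73.76 = 15.84.
DWL = ½ × 1.6 × 15.84 = $12.672 thousand.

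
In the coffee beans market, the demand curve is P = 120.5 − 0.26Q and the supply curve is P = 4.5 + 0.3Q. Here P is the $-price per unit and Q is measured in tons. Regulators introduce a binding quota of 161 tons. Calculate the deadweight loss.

$596.17

Competitive equilibrium: 120.5 − 0.26Q = 4.5 + 0.3Q → Q* = 207.1429, P* = 66.6429.
At Q = 161: demand price = 120.5 − 0.26·161 = 78.64; supply price = 4.5 + 0.3·161 = 52.8.
ΔQ = 207.1429 − 161 = 46.1429; wedge = 78.64 − 52.8 = 25.84.
Welfare loss = ½ × 46.1429 × 25.84 = $596.17.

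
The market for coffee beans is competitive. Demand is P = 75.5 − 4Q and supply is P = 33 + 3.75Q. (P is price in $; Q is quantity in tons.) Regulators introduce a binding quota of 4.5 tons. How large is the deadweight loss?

Competitive equilibrium: 75.5 − 4Q = 33 + 3.75Q → Q* = 5.4839, P* = 53.5645.
At Q = 4.5: demand price = 75.5 − 4·4.5 = 57.5; supply price = 33 + 3.75·4.5 = 49.875.
ΔQ = 5.4839 − 4.5 = 0.9839; wedge = 57.5 − 49.875 = 7.625.
Deadweight loss = ½ × 0.9839 × 7.625 = $3.75.

$3.75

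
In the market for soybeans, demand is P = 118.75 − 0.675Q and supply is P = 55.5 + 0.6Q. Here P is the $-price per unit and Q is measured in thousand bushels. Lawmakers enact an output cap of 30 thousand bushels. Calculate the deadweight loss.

$245.10 thousand

Competitive equilibrium: 118.75 − 0.675Q = 55.5 + 0.6Q → Q* = 49.6078, P* = 85.2647.
At Q = 30: demand price = 118.75 − 0.675·30 = 98.5; supply price = 55.5 + 0.6·30 = 73.5.
ΔQ = 49.6078 − 30 = 19.6078; wedge = 98.5 − 73.5 = 25.
Deadweight loss = ½ × 19.6078 × 25 = $245.10 thousand.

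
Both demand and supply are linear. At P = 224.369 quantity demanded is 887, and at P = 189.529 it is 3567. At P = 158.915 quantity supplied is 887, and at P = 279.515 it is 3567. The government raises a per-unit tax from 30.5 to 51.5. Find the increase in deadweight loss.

Demand slope = (189.529 − 224.369)/(3567 − 887) = −0.013, so P = 235.9 − 0.013Q.
Supply slope = (279.515 − 158.915)/(3567 − 887) = 0.045, so P = 119 + 0.045Q.
Competitive equilibrium: 235.9 − 0.013Q = 119 + 0.045Q → Q* = 2015.5172, P* = 209.6983.
For a per-unit tax t: ΔQ = t/0.058, so DWL = ½·t·(t/0.058) = t²/0.116.
At t = 30.5: DWL = 8019.397. At t = 51.5: DWL = 22864.224.
Increase = 22864.224 − 8019.397 = 14844.83.

14844.83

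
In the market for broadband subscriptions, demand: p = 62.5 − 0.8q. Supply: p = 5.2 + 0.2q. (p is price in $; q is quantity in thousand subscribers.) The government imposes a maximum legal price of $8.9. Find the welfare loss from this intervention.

$752.72 thousand

Competitive equilibrium: 62.5 − 0.8q = 5.2 + 0.2q → q* = 57.3, p* = 16.66.
At the ceiling p = 8.9, quantity supplied = (8.9 − 5.2)/0.2 = 18.5.
Willingness to pay at q' = 18.5: 62.5 − 0.8·18.5 = 47.7.
Δq = 57.3 − 18.5 = 38.8; wedge = 47.7 − 8.9 = 38.8.
Deadweight loss = ½ × 38.8 × 38.8 = $752.72 thousand.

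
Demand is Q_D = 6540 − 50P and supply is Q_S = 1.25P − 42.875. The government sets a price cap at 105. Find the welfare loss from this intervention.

352.17

In inverse form: demand P = 130.8 − 0.02Q, supply P = 34.3 + 0.8Q.
Competitive equilibrium: 130.8 − 0.02Q = 34.3 + 0.8Q → Q* = 117.6829, P* = 128.4463.
At the ceiling P = 105, quantity supplied = (105 − 34.3)/0.8 = 88.375.
Willingness to pay at Q' = 88.375: 130.8 − 0.02·88.375 = 129.0325.
ΔQ = 117.6829 − 88.375 = 29.3079; wedge = 129.0325 − 105 = 24.0325.
Deadweight loss = ½ × 29.3079 × 24.0325 = 352.17.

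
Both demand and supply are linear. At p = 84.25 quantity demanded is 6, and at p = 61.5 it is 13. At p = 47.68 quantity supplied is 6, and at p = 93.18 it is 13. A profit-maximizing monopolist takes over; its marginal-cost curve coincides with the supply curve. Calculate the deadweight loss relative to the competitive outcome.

28.97

Demand slope = (61.5 − 84.25)/(13 − 6) = −3.25, so p = 103.75 − 3.25q.
Supply slope = (93.18 − 47.68)/(13 − 6) = 6.5, so p = 8.68 + 6.5q.
Competitive equilibrium: 103.75 − 3.25q = 8.68 + 6.5q → q* = 9.7508, p* = 72.06.
Marginal revenue: MR = 103.75 − 6.5q. Set MR = MC: 103.75 − 6.5q = 8.68 + 6.5q → q_m = 7.3131.
Price p_m = 103.75 − 3.25·7.3131 = 79.9824; MC(q_m) = 8.68 + 6.5·7.3131 = 56.2152.
Competitive q* = 9.7508, so Δq = 2.4377; wedge = 79.9824 − 56.2152 = 23.7672.
Deadweight loss = ½ × 2.4377 × 23.7672 = 28.97.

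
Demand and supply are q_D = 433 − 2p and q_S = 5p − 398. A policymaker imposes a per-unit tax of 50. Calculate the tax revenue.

6207.14

In inverse form: demand p = 216.5 − 0.5q, supply p = 79.6 + 0.2q.
Competitive equilibrium: 216.5 − 0.5q = 79.6 + 0.2q → q* = 195.57143, p* = 118.71429.
With the tax, the buyer price exceeds the seller price by 50: (216.5 − 0.5q) − (79.6 + 0.2q) = 50 → q' = 124.14286.
Tax revenue = 50 × 124.14286 = 6207.14.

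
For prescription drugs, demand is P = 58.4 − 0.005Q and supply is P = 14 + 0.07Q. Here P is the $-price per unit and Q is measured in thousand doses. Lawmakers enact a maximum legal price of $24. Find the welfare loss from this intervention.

Competitive equilibrium: 58.4 − 0.005Q = 14 + 0.07Q → Q* = 592, P* = 55.44.
At the ceiling P = 24, quantity supplied = (24 − 14)/0.07 = 142.8571.
Willingness to pay at Q' = 142.8571: 58.4 − 0.005·142.8571 = 57.6857.
ΔQ = 592 − 142.8571 = 449.1429; wedge = 57.6857 − 24 = 33.6857.
The triangle = ½ × 449.1429 × 33.6857 = $7564.85 thousand.

$7564.85 thousand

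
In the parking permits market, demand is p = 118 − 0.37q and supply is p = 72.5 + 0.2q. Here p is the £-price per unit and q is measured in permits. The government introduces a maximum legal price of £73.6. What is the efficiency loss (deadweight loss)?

£1574.38

Competitive equilibrium: 118 − 0.37q = 72.5 + 0.2q → q* = 79.8246, p* = 88.4649.
At the ceiling p = 73.6, quantity supplied = (73.6 − 72.5)/0.2 = 5.5.
Willingness to pay at q' = 5.5: 118 − 0.37·5.5 = 115.965.
Δq = 79.8246 − 5.5 = 74.3246; wedge = 115.965 − 73.6 = 42.365.
The triangle = ½ × 74.3246 × 42.365 = £1574.38.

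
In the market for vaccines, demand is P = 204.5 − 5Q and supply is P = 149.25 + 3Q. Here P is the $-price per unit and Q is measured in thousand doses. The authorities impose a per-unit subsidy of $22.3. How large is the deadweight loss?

$31.08 thousand

Competitive equilibrium: 204.5 − 5Q = 149.25 + 3Q → Q* = 6.9063, P* = 169.9688.
The subsidy lowers effective supply by 22.3: P = 126.95 + 3Q.
New quantity: 204.5 − 5Q = 126.95 + 3Q → Q' = 9.6938.
Overproduction ΔQ = 9.6938 − 6.9063 = 2.7875; wedge = subsidy = 22.3.
Deadweight loss = ½ × 2.7875 × 22.3 = $31.08 thousand.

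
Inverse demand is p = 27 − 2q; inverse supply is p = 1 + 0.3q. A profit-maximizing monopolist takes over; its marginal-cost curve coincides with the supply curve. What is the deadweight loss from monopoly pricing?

31.79

Competitive equilibrium: 27 − 2q = 1 + 0.3q → q* = 11.3043, p* = 4.3913.
Marginal revenue: MR = 27 − 4q. Set MR = MC: 27 − 4q = 1 + 0.3q → q_m = 6.0465.
Price p_m = 27 − 2·6.0465 = 14.907; MC(q_m) = 1 + 0.3·6.0465 = 2.814.
Competitive q* = 11.3043, so Δq = 5.2578; wedge = 14.907 − 2.814 = 12.093.
Deadweight loss = ½ × 5.2578 × 12.093 = 31.79.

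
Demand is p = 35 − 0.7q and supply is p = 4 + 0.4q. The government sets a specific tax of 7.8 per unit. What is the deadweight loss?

Competitive equilibrium: 35 − 0.7q = 4 + 0.4q → q* = 28.1818, p* = 15.2727.
With the tax, the buyer price exceeds the seller price by 7.8: (35 − 0.7q) − (4 + 0.4q) = 7.8 → q' = 21.0909.
Δq = 28.1818 − 21.0909 = 7.0909; the wedge equals the tax, 7.8.
DWL = ½ × 7.0909 × 7.8 = 27.65.

27.65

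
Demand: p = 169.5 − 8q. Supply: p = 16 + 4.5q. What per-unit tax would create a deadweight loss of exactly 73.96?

43

Competitive equilibrium: 169.5 − 8q = 16 + 4.5q → q* = 12.28, p* = 71.26.
A tax t gives Δq = t/12.5 and wedge t, so DWL = t²/25.
t²/25 = 73.96 → t² = 1849 → t = 43.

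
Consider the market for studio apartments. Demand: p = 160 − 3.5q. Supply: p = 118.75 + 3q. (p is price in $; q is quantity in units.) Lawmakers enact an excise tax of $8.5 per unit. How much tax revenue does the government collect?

Competitive equilibrium: 160 − 3.5q = 118.75 + 3q → q* = 6.3462, p* = 137.7885.
With the tax, the buyer price exceeds the seller price by 8.5: (160 − 3.5q) − (118.75 + 3q) = 8.5 → q' = 5.0385.
Tax revenue = 8.5 × 5.0385 = $42.83.

$42.83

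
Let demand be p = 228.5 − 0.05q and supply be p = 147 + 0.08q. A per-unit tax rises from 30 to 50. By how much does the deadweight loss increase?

6153.85

Competitive equilibrium: 228.5 − 0.05q = 147 + 0.08q → q* = 626.9231, p* = 197.1538.
For a per-unit tax t: Δq = t/0.13, so DWL = ½·t·(t/0.13) = t²/0.26.
At t = 30: DWL = 3461.538. At t = 50: DWL = 9615.385.
Increase = 9615.385 − 3461.538 = 6153.85.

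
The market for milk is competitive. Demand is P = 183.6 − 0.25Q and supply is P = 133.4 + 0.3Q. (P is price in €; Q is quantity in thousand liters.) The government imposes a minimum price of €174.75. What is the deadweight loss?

€858.48 thousand

Competitive equilibrium: 183.6 − 0.25Q = 133.4 + 0.3Q → Q* = 91.2727, P* = 160.7818.
At the floor P = 174.75, quantity demanded = (183.6 − 174.75)/0.25 = 35.4.
Sellers' marginal cost at Q' = 35.4: 133.4 + 0.3·35.4 = 144.02.
ΔQ = 91.2727 − 35.4 = 55.8727; wedge = 174.75 − 144.02 = 30.73.
Deadweight loss = ½ × 55.8727 × 30.73 = €858.48 thousand.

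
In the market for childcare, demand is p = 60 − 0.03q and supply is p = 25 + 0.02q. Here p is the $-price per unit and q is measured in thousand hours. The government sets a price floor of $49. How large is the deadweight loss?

Competitive equilibrium: 60 − 0.03q = 25 + 0.02q → q* = 700, p* = 39.
At the floor p = 49, quantity demanded = (60 − 49)/0.03 = 366.6667.
Sellers' marginal cost at q' = 366.6667: 25 + 0.02·366.6667 = 32.3333.
Δq = 700 − 366.6667 = 333.3333; wedge = 49 − 32.3333 = 16.6667.
The triangle = ½ × 333.3333 × 16.6667 = $2777.78 thousand.

$2777.78 thousand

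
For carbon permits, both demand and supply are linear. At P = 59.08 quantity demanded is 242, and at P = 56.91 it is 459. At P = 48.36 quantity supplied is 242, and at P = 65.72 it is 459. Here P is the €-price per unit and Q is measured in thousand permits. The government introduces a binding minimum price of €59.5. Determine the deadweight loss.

Demand slope = (56.91 − 59.08)/(459 − 242) = −0.01, so P = 61.5 − 0.01Q.
Supply slope = (65.72 − 48.36)/(459 − 242) = 0.08, so P = 29 + 0.08Q.
Competitive equilibrium: 61.5 − 0.01Q = 29 + 0.08Q → Q* = 361.1111, P* = 57.8889.
At the floor P = 59.5, quantity demanded = (61.5 − 59.5)/0.01 = 200.
Sellers' marginal cost at Q' = 200: 29 + 0.08·200 = 45.
ΔQ = 361.1111 − 200 = 161.1111; wedge = 59.5 − 45 = 14.5.
Deadweight loss = ½ × 161.1111 × 14.5 = €1168.06 thousand.

€1168.06 thousand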